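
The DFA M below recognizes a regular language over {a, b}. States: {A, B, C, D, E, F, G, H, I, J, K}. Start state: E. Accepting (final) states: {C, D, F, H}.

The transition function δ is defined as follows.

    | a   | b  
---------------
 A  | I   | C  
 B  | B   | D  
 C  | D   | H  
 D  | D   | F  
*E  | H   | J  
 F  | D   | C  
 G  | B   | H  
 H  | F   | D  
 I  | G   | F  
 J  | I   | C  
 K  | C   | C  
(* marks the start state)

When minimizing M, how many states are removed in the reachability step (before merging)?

BFS from E reaches {B, C, D, E, F, G, H, I, J}; the 2 state(s) A, K are never visited.

2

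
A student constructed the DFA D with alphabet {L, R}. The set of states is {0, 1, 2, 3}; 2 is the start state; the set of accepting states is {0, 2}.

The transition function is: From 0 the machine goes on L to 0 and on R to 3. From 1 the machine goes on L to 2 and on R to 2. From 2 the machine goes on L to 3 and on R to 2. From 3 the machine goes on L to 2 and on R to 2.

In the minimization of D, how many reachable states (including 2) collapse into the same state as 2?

1

Reachable states from the start: {2,3}. Unreachable: {0,1} — drop them.
Initial partition by acceptance: {2} | {3}.
The partition is now stable with 2 blocks: {2} | {3}.
The equivalence class containing 2 is {2}, of size 1.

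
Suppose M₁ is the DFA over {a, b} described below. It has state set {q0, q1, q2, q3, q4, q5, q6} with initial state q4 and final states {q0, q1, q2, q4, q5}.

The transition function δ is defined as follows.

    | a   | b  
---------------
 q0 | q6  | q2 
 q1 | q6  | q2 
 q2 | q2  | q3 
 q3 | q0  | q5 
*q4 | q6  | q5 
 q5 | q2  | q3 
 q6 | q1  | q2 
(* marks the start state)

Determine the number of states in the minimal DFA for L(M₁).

3

Every state is reachable, so we keep all 7.
P0 = {q0,q1,q2,q4,q5} | {q3,q6}.
On input a, block {q0,q1,q2,q4,q5} splits into {q0,q1,q4} and {q2,q5}.
No further refinement is possible. Final partition (3 blocks): {q0,q1,q4} | {q3,q6} | {q2,q5}.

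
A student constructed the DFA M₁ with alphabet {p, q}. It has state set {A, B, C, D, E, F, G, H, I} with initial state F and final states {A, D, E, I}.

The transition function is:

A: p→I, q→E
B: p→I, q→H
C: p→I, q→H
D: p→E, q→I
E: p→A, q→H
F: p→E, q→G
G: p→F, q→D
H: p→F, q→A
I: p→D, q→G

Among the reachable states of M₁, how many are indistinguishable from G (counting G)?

2

First remove the unreachable states {B,C}; 7 states remain.
P0 = {A,D,E,I} | {F,G,H}.
Split {A,D,E,I} by δ(·,q) → {A,D} and {E,I}.
Refine {F,G,H} on symbol p: members go to different blocks, giving {G,H} and {F}.
No further refinement is possible. Final partition (4 blocks): {A,D} | {G,H} | {E,I} | {F}.
State G belongs to the block {G,H}, which has 2 states.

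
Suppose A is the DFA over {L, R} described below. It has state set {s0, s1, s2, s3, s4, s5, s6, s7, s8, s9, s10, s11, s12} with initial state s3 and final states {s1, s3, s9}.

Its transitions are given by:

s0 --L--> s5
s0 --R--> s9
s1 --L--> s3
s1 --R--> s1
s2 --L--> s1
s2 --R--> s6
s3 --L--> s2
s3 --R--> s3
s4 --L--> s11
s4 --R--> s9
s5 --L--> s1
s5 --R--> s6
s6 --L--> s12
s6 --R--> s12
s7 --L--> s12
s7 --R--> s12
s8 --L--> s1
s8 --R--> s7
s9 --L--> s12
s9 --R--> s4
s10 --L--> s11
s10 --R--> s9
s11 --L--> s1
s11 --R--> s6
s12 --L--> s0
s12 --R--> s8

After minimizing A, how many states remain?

7

States {s10} cannot be reached from the start state, so discard them.
Initial partition by acceptance: {s1,s3,s9} | {s0,s2,s4,s5,s6,s7,s8,s11,s12}.
On input L, block {s1,s3,s9} splits into {s3,s9} and {s1}.
Split {s3,s9} by δ(·,R) → {s3} and {s9}.
Split {s0,s2,s4,s5,s6,s7,s8,s11,s12} by δ(·,L) → {s0,s4,s6,s7,s12} and {s2,s5,s8,s11}.
Refine {s0,s4,s6,s7,s12} on symbol L: members go to different blocks, giving {s6,s7,s12} and {s0,s4}.
Split {s6,s7,s12} by δ(·,L) → {s6,s7} and {s12}.
The partition is now stable with 7 blocks: {s3} | {s6,s7} | {s1} | {s9} | {s2,s5,s8,s11} | {s0,s4} | {s12}.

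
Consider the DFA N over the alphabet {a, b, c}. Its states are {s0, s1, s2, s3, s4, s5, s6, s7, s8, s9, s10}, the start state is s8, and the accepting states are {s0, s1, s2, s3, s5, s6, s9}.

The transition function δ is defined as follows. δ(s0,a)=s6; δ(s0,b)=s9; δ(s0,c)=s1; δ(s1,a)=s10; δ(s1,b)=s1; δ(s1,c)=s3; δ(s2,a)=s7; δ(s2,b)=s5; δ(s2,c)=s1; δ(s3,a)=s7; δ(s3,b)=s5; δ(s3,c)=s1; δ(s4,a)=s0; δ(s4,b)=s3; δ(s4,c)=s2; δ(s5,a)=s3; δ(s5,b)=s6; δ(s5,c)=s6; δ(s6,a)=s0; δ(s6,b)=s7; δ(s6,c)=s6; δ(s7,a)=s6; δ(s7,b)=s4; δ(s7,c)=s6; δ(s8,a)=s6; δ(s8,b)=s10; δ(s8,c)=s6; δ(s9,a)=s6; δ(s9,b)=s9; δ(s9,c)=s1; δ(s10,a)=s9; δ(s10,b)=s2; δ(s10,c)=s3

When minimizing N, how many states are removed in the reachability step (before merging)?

Exploring from s8, all states are eventually visited, so none are unreachable.

0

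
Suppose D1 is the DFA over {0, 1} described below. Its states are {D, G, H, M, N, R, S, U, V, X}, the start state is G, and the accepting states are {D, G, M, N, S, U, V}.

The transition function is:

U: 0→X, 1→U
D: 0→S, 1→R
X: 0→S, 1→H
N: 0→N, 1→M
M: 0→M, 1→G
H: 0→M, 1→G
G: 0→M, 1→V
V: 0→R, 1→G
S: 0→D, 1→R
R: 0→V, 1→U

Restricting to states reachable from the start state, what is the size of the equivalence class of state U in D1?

1

States {N} cannot be reached from the start state, so discard them.
P0 = {D,G,M,S,U,V} | {H,R,X}.
Refine {D,G,M,S,U,V} on symbol 0: members go to different blocks, giving {D,G,M,S} and {U,V}.
On input 1, block {D,G,M,S} splits into {D,S} and {M} and {G}.
Refine {H,R,X} on symbol 0: members go to different blocks, giving {X} and {R} and {H}.
On input 0, block {U,V} splits into {V} and {U}.
The partition is now stable with 8 blocks: {D,S} | {X} | {V} | {M} | {G} | {R} | {H} | {U}.
The equivalence class containing U is {U}, of size 1.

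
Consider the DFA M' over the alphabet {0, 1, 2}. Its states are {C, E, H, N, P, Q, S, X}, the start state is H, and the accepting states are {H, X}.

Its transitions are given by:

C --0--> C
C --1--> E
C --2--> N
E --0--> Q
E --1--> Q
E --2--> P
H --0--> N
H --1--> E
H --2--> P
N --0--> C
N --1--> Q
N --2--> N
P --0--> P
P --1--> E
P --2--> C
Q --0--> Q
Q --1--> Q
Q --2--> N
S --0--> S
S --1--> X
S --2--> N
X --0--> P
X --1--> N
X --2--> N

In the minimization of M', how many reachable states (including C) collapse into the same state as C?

5

Reachable states from the start: {C,E,H,N,P,Q}. Unreachable: {S,X} — drop them.
P0 = {H} | {C,E,N,P,Q}.
Stable partition: {H} | {C,E,N,P,Q} — 2 equivalence classes.
State C belongs to the block {C,E,N,P,Q}, which has 5 states.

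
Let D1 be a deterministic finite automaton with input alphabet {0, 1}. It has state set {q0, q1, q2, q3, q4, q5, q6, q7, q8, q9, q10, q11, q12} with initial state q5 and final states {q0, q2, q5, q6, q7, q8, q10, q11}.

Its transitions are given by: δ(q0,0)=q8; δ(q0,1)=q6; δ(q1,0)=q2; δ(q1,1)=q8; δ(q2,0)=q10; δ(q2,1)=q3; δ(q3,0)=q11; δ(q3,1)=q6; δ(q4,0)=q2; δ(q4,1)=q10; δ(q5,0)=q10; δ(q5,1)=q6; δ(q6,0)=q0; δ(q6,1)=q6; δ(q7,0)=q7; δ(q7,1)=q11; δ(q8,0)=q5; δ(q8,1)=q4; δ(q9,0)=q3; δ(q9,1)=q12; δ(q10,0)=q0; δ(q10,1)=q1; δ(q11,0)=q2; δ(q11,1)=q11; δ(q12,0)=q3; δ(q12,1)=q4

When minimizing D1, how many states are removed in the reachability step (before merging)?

3

No path from q5 leads to q7, q9, q12; the other 10 states are all reachable.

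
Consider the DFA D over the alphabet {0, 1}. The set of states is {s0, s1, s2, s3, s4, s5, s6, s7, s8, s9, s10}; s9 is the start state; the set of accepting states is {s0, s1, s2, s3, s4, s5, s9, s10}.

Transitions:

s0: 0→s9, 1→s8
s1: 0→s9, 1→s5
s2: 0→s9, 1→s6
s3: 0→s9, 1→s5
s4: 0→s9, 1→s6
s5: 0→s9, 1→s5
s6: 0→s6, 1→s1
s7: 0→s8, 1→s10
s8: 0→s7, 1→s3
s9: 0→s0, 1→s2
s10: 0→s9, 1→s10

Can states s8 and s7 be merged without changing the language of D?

Yes

Reachable states from the start: {s0,s1,s2,s3,s5,s6,s7,s8,s9,s10}. Unreachable: {s4} — drop them.
Start with accepting vs non-accepting: {s0,s1,s2,s3,s5,s9,s10} | {s6,s7,s8}.
Split {s0,s1,s2,s3,s5,s9,s10} by δ(·,1) → {s1,s3,s5,s9,s10} and {s0,s2}.
Refine {s1,s3,s5,s9,s10} on symbol 0: members go to different blocks, giving {s1,s3,s5,s10} and {s9}.
Stable partition: {s1,s3,s5,s10} | {s6,s7,s8} | {s0,s2} | {s9} — 4 equivalence classes.
s8 and s7 lie in the same block of the stable partition, so they are equivalent — no string distinguishes them.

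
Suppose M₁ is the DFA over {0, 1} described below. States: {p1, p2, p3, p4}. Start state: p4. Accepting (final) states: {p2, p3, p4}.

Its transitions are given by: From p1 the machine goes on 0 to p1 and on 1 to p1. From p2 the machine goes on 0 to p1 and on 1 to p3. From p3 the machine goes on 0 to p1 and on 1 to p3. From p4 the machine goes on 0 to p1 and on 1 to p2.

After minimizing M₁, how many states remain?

2

P0 = {p2,p3,p4} | {p1}.
Stable partition: {p2,p3,p4} | {p1} — 2 equivalence classes.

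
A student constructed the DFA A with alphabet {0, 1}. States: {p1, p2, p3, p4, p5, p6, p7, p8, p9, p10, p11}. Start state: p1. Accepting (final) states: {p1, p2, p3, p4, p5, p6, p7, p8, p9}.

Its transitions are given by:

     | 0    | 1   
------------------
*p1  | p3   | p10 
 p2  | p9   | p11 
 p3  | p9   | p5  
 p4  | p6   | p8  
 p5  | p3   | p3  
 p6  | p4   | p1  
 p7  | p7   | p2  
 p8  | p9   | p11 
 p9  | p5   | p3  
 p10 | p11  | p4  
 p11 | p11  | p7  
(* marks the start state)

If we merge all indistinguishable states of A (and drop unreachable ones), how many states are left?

4

Every state is reachable, so we keep all 11.
Initial partition by acceptance: {p1,p2,p3,p4,p5,p6,p7,p8,p9} | {p10,p11}.
Refine {p1,p2,p3,p4,p5,p6,p7,p8,p9} on symbol 1: members go to different blocks, giving {p3,p4,p5,p6,p7,p9} and {p1,p2,p8}.
On input 1, block {p3,p4,p5,p6,p7,p9} splits into {p3,p5,p9} and {p4,p6,p7}.
Stable partition: {p3,p5,p9} | {p10,p11} | {p1,p2,p8} | {p4,p6,p7} — 4 equivalence classes.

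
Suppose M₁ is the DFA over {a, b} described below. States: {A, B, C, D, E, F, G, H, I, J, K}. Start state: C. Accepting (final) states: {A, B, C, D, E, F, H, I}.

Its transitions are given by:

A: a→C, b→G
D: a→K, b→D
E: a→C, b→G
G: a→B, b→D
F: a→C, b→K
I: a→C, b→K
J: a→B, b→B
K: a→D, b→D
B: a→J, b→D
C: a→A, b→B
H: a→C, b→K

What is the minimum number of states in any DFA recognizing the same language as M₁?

4

Reachable states from the start: {A,B,C,D,G,J,K}. Unreachable: {E,F,H,I} — drop them.
Start with accepting vs non-accepting: {A,B,C,D} | {G,J,K}.
Refine {A,B,C,D} on symbol a: members go to different blocks, giving {A,C} and {B,D}.
Split {A,C} by δ(·,b) → {A} and {C}.
The partition is now stable with 4 blocks: {A} | {G,J,K} | {B,D} | {C}.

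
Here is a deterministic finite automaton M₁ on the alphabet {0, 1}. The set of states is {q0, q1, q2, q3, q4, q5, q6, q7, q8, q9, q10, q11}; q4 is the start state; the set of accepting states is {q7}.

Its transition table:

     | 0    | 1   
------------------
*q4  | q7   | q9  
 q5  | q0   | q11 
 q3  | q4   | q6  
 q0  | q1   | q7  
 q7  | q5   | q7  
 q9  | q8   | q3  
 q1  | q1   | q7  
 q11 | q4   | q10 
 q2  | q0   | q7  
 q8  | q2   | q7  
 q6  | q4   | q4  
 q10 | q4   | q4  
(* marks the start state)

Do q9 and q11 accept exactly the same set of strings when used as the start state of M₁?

No

Every state is reachable, so we keep all 12.
Start with accepting vs non-accepting: {q7} | {q0,q1,q2,q3,q4,q5,q6,q8,q9,q10,q11}.
Refine {q0,q1,q2,q3,q4,q5,q6,q8,q9,q10,q11} on symbol 0: members go to different blocks, giving {q0,q1,q2,q3,q5,q6,q8,q9,q10,q11} and {q4}.
On input 0, block {q0,q1,q2,q3,q5,q6,q8,q9,q10,q11} splits into {q0,q1,q2,q5,q8,q9} and {q3,q6,q10,q11}.
Split {q0,q1,q2,q5,q8,q9} by δ(·,1) → {q0,q1,q2,q8} and {q5,q9}.
Refine {q3,q6,q10,q11} on symbol 1: members go to different blocks, giving {q3,q11} and {q6,q10}.
Stable partition: {q7} | {q0,q1,q2,q8} | {q4} | {q3,q11} | {q5,q9} | {q6,q10} — 6 equivalence classes.
q9 and q11 end up in different blocks, so they are distinguishable. For instance, the string '00' is accepted from only q11.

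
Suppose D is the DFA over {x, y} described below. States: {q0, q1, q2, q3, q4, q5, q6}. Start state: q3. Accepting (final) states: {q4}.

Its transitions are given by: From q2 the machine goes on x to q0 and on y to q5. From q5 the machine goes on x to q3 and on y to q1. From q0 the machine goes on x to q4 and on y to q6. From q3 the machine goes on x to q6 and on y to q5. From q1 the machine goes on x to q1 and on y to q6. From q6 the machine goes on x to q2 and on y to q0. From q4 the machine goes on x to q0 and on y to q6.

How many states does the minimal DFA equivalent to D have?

7

P0 = {q4} | {q0,q1,q2,q3,q5,q6}.
Refine {q0,q1,q2,q3,q5,q6} on symbol x: members go to different blocks, giving {q1,q2,q3,q5,q6} and {q0}.
On input x, block {q1,q2,q3,q5,q6} splits into {q1,q3,q5,q6} and {q2}.
Split {q1,q3,q5,q6} by δ(·,x) → {q1,q3,q5} and {q6}.
Split {q1,q3,q5} by δ(·,x) → {q1,q5} and {q3}.
On input x, block {q1,q5} splits into {q1} and {q5}.
Stable partition: {q4} | {q1} | {q0} | {q2} | {q6} | {q3} | {q5} — 7 equivalence classes.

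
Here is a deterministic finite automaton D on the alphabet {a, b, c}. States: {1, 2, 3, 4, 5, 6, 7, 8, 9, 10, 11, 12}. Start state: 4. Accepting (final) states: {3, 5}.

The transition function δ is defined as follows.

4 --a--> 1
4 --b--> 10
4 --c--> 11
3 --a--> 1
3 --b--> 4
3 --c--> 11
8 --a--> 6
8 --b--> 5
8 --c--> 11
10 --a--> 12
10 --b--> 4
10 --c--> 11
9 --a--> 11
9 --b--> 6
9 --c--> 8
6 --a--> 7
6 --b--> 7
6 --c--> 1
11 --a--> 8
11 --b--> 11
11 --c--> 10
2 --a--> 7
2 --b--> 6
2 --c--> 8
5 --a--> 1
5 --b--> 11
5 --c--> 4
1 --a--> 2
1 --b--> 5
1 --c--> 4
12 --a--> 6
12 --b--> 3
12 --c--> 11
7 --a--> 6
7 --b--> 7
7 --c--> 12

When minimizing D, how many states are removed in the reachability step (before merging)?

1

BFS from 4 reaches {1, 2, 3, 4, 5, 6, 7, 8, 10, 11, 12}; the 1 state(s) 9 are never visited.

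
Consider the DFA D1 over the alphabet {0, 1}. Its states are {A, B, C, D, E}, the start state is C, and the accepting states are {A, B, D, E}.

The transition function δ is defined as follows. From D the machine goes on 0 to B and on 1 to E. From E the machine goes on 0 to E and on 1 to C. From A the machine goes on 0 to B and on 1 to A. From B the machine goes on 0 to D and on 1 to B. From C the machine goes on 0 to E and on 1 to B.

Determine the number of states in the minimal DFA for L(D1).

4

Reachable states from the start: {B,C,D,E}. Unreachable: {A} — drop them.
Start with accepting vs non-accepting: {B,D,E} | {C}.
Refine {B,D,E} on symbol 1: members go to different blocks, giving {B,D} and {E}.
On input 1, block {B,D} splits into {B} and {D}.
The partition is now stable with 4 blocks: {B} | {C} | {E} | {D}.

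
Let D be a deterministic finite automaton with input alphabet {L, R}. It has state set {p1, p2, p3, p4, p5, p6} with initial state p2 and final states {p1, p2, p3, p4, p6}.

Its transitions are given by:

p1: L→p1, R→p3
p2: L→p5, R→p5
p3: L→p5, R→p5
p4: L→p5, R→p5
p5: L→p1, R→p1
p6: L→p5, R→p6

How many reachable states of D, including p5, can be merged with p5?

1

Reachable states from the start: {p1,p2,p3,p5}. Unreachable: {p4,p6} — drop them.
P0 = {p1,p2,p3} | {p5}.
Split {p1,p2,p3} by δ(·,L) → {p2,p3} and {p1}.
No further refinement is possible. Final partition (3 blocks): {p2,p3} | {p5} | {p1}.
The equivalence class containing p5 is {p5}, of size 1.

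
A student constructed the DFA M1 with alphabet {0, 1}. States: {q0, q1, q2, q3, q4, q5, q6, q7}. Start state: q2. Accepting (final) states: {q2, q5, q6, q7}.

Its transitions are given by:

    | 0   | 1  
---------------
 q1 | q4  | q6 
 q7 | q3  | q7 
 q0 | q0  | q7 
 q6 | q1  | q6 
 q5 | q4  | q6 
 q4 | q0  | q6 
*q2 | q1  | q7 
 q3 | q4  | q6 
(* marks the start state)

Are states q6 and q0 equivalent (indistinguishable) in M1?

Reachable states from the start: {q0,q1,q2,q3,q4,q6,q7}. Unreachable: {q5} — drop them.
Start with accepting vs non-accepting: {q2,q6,q7} | {q0,q1,q3,q4}.
The partition is now stable with 2 blocks: {q2,q6,q7} | {q0,q1,q3,q4}.
q6 and q0 end up in different blocks, so they are distinguishable. For instance, the string 'ε' is accepted from only q6.

No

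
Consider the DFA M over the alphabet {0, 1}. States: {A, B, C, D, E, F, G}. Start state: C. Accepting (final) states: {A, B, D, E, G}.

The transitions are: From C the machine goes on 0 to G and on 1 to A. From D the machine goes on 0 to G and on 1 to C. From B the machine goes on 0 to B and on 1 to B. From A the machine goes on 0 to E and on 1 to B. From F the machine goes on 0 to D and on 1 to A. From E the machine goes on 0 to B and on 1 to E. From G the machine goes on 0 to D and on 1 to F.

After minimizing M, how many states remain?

All states are reachable from the start state.
Start with accepting vs non-accepting: {A,B,D,E,G} | {C,F}.
Refine {A,B,D,E,G} on symbol 1: members go to different blocks, giving {A,B,E} and {D,G}.
The partition is now stable with 3 blocks: {A,B,E} | {C,F} | {D,G}.

3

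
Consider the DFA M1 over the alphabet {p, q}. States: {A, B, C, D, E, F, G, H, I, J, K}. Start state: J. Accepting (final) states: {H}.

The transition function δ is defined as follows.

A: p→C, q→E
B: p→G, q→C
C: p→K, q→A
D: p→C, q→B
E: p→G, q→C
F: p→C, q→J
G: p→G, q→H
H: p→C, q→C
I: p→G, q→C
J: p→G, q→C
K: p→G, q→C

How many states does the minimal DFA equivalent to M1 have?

5

First remove the unreachable states {B,D,F,I}; 7 states remain.
Start with accepting vs non-accepting: {H} | {A,C,E,G,J,K}.
Split {A,C,E,G,J,K} by δ(·,q) → {A,C,E,J,K} and {G}.
Refine {A,C,E,J,K} on symbol p: members go to different blocks, giving {E,J,K} and {A,C}.
Refine {A,C} on symbol p: members go to different blocks, giving {A} and {C}.
The partition is now stable with 5 blocks: {H} | {E,J,K} | {G} | {A} | {C}.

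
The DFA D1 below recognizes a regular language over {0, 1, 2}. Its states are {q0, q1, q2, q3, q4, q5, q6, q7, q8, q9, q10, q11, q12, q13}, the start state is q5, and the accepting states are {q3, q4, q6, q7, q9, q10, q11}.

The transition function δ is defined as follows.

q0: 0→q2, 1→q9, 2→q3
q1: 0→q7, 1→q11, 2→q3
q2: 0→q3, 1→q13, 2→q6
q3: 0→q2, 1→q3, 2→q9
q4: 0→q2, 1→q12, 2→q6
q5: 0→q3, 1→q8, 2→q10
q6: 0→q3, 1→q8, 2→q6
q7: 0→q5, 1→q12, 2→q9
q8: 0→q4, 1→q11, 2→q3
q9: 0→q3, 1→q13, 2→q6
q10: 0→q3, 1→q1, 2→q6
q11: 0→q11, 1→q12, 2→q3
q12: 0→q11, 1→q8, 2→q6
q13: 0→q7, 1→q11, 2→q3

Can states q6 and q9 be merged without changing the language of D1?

States {q0} cannot be reached from the start state, so discard them.
Initial partition by acceptance: {q3,q4,q6,q7,q9,q10,q11} | {q1,q2,q5,q8,q12,q13}.
Split {q3,q4,q6,q7,q9,q10,q11} by δ(·,0) → {q6,q9,q10,q11} and {q3,q4,q7}.
Split {q6,q9,q10,q11} by δ(·,0) → {q6,q9,q10} and {q11}.
Split {q1,q2,q5,q8,q12,q13} by δ(·,0) → {q1,q2,q5,q8,q13} and {q12}.
On input 1, block {q1,q2,q5,q8,q13} splits into {q1,q8,q13} and {q2,q5}.
On input 1, block {q3,q4,q7} splits into {q4,q7} and {q3}.
Stable partition: {q6,q9,q10} | {q1,q8,q13} | {q4,q7} | {q11} | {q12} | {q2,q5} | {q3} — 7 equivalence classes.
q6 and q9 lie in the same block of the stable partition, so they are equivalent — no string distinguishes them.

Yes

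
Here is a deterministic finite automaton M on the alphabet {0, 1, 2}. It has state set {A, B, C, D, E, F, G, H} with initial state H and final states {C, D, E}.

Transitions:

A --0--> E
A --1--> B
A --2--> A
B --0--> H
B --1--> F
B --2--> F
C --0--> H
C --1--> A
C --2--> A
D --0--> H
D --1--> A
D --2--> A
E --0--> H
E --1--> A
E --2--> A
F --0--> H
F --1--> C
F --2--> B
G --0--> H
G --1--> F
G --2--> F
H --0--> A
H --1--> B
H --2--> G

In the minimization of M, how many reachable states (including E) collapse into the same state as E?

2

First remove the unreachable states {D}; 7 states remain.
Start with accepting vs non-accepting: {C,E} | {A,B,F,G,H}.
Refine {A,B,F,G,H} on symbol 0: members go to different blocks, giving {B,F,G,H} and {A}.
Split {B,F,G,H} by δ(·,0) → {B,F,G} and {H}.
On input 1, block {B,F,G} splits into {B,G} and {F}.
The partition is now stable with 5 blocks: {C,E} | {B,G} | {A} | {H} | {F}.
The equivalence class containing E is {C,E}, of size 2.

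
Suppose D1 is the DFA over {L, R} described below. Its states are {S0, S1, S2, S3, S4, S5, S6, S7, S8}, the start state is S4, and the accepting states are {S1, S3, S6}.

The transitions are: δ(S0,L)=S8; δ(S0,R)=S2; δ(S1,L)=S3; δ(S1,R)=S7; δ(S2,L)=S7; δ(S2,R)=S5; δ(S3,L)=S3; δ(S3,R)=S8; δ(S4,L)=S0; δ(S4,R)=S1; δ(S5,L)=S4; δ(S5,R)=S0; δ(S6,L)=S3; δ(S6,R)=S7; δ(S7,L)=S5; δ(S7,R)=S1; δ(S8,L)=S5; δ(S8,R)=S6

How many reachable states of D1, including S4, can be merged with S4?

Initial partition by acceptance: {S1,S3,S6} | {S0,S2,S4,S5,S7,S8}.
Refine {S0,S2,S4,S5,S7,S8} on symbol R: members go to different blocks, giving {S0,S2,S5} and {S4,S7,S8}.
Stable partition: {S1,S3,S6} | {S0,S2,S5} | {S4,S7,S8} — 3 equivalence classes.
The equivalence class containing S4 is {S4,S7,S8}, of size 3.

3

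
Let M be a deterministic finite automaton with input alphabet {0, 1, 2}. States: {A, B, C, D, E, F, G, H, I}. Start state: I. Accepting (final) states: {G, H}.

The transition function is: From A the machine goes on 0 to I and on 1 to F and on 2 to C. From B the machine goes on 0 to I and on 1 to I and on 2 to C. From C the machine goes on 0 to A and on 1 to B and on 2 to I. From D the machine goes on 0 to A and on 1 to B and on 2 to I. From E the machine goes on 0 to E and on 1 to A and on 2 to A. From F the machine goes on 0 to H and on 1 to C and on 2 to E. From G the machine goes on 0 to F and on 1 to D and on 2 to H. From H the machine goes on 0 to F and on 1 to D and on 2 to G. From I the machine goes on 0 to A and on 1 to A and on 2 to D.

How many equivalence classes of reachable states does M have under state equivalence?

All states are reachable from the start state.
P0 = {G,H} | {A,B,C,D,E,F,I}.
Refine {A,B,C,D,E,F,I} on symbol 0: members go to different blocks, giving {A,B,C,D,E,I} and {F}.
On input 1, block {A,B,C,D,E,I} splits into {B,C,D,E,I} and {A}.
Refine {B,C,D,E,I} on symbol 0: members go to different blocks, giving {C,D,I} and {B,E}.
On input 1, block {C,D,I} splits into {C,D} and {I}.
Split {B,E} by δ(·,0) → {B} and {E}.
Stable partition: {G,H} | {C,D} | {F} | {A} | {B} | {I} | {E} — 7 equivalence classes.

7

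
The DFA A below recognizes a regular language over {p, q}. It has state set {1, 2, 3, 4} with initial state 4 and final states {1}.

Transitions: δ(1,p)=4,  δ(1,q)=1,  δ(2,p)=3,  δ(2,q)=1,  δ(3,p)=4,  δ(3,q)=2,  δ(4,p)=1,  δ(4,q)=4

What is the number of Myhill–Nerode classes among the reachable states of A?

2

Reachable states from the start: {1,4}. Unreachable: {2,3} — drop them.
P0 = {1} | {4}.
The partition is now stable with 2 blocks: {1} | {4}.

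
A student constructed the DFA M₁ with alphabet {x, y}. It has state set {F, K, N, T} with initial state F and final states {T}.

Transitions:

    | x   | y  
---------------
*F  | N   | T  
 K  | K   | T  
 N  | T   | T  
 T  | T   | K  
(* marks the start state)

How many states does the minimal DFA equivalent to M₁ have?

4

Every state is reachable, so we keep all 4.
Initial partition by acceptance: {T} | {F,K,N}.
Refine {F,K,N} on symbol x: members go to different blocks, giving {F,K} and {N}.
Refine {F,K} on symbol x: members go to different blocks, giving {K} and {F}.
No further refinement is possible. Final partition (4 blocks): {T} | {K} | {N} | {F}.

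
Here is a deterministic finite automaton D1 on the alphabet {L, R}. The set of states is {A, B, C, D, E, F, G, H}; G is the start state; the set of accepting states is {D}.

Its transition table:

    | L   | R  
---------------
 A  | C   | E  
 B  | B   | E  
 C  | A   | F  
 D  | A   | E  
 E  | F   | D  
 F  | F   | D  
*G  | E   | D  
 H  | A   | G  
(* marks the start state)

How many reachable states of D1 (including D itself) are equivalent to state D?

1

First remove the unreachable states {B,H}; 6 states remain.
P0 = {D} | {A,C,E,F,G}.
On input R, block {A,C,E,F,G} splits into {E,F,G} and {A,C}.
The partition is now stable with 3 blocks: {D} | {E,F,G} | {A,C}.
State D belongs to the block {D}, which has 1 states.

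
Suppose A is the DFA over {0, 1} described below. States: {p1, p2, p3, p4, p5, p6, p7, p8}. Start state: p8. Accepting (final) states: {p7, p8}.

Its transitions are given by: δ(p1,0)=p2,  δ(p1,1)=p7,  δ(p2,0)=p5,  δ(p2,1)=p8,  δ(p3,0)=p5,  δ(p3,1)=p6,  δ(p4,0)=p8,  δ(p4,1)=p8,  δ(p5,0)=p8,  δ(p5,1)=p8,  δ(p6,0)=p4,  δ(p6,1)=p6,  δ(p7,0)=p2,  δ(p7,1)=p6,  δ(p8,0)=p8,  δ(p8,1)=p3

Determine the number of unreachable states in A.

BFS from p8 reaches {p3, p4, p5, p6, p8}; the 3 state(s) p1, p2, p7 are never visited.

3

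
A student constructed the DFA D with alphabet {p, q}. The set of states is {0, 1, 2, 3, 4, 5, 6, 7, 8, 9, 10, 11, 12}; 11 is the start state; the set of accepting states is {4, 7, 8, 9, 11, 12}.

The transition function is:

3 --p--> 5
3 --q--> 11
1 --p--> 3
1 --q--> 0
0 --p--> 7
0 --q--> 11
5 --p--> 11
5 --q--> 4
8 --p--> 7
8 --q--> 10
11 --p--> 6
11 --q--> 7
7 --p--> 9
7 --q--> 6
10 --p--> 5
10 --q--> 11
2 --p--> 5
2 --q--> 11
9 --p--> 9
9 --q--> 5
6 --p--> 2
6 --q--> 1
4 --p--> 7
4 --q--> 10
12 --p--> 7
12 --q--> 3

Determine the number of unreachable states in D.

Starting at 11 and following transitions, the reachable set is {0, 1, 2, 3, 4, 5, 6, 7, 9, 10, 11}. That leaves 8, 12 unreachable — 2 in total.

2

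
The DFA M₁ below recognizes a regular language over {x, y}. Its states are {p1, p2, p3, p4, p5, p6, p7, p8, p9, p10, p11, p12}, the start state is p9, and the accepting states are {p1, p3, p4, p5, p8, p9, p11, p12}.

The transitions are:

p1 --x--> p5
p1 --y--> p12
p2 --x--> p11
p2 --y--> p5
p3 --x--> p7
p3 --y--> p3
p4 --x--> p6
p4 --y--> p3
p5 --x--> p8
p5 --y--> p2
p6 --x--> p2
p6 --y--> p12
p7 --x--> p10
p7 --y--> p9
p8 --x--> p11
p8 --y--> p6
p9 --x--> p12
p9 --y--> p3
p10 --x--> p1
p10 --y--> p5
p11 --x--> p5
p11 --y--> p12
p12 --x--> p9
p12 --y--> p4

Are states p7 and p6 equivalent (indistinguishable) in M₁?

Start with accepting vs non-accepting: {p1,p3,p4,p5,p8,p9,p11,p12} | {p2,p6,p7,p10}.
On input x, block {p1,p3,p4,p5,p8,p9,p11,p12} splits into {p1,p5,p8,p9,p11,p12} and {p3,p4}.
On input y, block {p1,p5,p8,p9,p11,p12} splits into {p1,p11} and {p5,p8} and {p9,p12}.
Refine {p2,p6,p7,p10} on symbol x: members go to different blocks, giving {p2,p10} and {p6,p7}.
On input x, block {p5,p8} splits into {p5} and {p8}.
The partition is now stable with 7 blocks: {p1,p11} | {p2,p10} | {p3,p4} | {p5} | {p9,p12} | {p6,p7} | {p8}.
p7 and p6 lie in the same block of the stable partition, so they are equivalent — no string distinguishes them.

Yes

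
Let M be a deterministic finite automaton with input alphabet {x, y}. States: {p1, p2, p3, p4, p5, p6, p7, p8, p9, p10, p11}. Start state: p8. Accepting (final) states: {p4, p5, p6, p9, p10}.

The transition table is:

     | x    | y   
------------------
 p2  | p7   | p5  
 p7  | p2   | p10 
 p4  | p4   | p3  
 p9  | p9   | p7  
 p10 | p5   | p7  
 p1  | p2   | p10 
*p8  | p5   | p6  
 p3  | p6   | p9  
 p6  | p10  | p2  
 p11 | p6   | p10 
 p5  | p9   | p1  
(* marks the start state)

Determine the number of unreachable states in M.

3

Starting at p8 and following transitions, the reachable set is {p1, p2, p5, p6, p7, p8, p9, p10}. That leaves p3, p4, p11 unreachable — 3 in total.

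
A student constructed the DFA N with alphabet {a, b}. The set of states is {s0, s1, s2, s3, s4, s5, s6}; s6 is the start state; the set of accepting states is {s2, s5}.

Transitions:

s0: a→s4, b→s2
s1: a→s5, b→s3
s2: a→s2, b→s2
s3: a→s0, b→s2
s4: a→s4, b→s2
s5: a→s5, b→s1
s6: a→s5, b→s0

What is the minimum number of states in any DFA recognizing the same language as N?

Every state is reachable, so we keep all 7.
Start with accepting vs non-accepting: {s2,s5} | {s0,s1,s3,s4,s6}.
On input b, block {s2,s5} splits into {s2} and {s5}.
On input a, block {s0,s1,s3,s4,s6} splits into {s0,s3,s4} and {s1,s6}.
The partition is now stable with 4 blocks: {s2} | {s0,s3,s4} | {s5} | {s1,s6}.

4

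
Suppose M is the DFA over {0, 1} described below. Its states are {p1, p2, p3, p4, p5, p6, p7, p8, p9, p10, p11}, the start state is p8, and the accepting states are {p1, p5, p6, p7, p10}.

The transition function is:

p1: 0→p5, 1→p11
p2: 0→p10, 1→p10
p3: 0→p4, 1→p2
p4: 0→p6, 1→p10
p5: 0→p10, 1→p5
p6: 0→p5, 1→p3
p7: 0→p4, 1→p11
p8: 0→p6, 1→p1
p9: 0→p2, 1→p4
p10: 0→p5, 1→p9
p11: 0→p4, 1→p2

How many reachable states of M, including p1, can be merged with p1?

3

Reachable states from the start: {p1,p2,p3,p4,p5,p6,p8,p9,p10,p11}. Unreachable: {p7} — drop them.
P0 = {p1,p5,p6,p10} | {p2,p3,p4,p8,p9,p11}.
On input 1, block {p1,p5,p6,p10} splits into {p1,p6,p10} and {p5}.
Split {p2,p3,p4,p8,p9,p11} by δ(·,0) → {p2,p4,p8} and {p3,p9,p11}.
Stable partition: {p1,p6,p10} | {p2,p4,p8} | {p5} | {p3,p9,p11} — 4 equivalence classes.
The equivalence class containing p1 is {p1,p6,p10}, of size 3.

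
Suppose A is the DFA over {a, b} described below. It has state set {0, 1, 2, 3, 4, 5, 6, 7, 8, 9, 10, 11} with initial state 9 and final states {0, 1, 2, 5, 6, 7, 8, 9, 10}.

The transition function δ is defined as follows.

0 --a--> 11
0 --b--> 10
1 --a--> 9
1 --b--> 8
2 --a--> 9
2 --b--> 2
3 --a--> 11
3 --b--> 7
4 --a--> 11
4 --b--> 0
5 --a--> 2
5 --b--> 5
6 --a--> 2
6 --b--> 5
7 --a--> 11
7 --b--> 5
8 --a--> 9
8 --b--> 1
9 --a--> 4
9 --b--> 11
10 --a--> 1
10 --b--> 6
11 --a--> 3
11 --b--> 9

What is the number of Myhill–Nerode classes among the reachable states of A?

6

Start with accepting vs non-accepting: {0,1,2,5,6,7,8,9,10} | {3,4,11}.
Split {0,1,2,5,6,7,8,9,10} by δ(·,a) → {1,2,5,6,8,10} and {0,7,9}.
On input a, block {1,2,5,6,8,10} splits into {1,2,8} and {5,6,10}.
On input b, block {0,7,9} splits into {0,7} and {9}.
Split {3,4,11} by δ(·,b) → {3,4} and {11}.
The partition is now stable with 6 blocks: {1,2,8} | {3,4} | {0,7} | {5,6,10} | {9} | {11}.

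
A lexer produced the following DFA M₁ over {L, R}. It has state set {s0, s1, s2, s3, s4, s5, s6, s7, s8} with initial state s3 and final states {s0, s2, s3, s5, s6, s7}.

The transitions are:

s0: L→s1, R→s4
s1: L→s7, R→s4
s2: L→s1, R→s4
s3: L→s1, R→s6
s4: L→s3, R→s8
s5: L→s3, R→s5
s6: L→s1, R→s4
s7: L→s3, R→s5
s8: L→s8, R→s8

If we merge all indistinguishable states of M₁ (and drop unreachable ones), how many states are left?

First remove the unreachable states {s0,s2}; 7 states remain.
Initial partition by acceptance: {s3,s5,s6,s7} | {s1,s4,s8}.
On input L, block {s3,s5,s6,s7} splits into {s3,s6} and {s5,s7}.
Split {s3,s6} by δ(·,R) → {s3} and {s6}.
Split {s1,s4,s8} by δ(·,L) → {s1} and {s4} and {s8}.
The partition is now stable with 6 blocks: {s3} | {s1} | {s5,s7} | {s6} | {s4} | {s8}.

6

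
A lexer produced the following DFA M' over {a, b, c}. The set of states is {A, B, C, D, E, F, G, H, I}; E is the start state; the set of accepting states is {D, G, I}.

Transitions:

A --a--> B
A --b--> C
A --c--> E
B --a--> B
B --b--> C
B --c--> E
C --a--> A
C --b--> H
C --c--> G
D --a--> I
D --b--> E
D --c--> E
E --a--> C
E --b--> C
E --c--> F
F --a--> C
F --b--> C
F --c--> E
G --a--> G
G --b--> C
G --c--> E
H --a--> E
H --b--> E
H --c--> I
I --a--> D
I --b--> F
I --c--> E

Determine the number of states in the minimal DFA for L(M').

Start with accepting vs non-accepting: {D,G,I} | {A,B,C,E,F,H}.
Refine {A,B,C,E,F,H} on symbol c: members go to different blocks, giving {A,B,E,F} and {C,H}.
Split {D,G,I} by δ(·,b) → {D,I} and {G}.
On input a, block {A,B,E,F} splits into {A,B} and {E,F}.
Split {C,H} by δ(·,a) → {C} and {H}.
No further refinement is possible. Final partition (6 blocks): {D,I} | {A,B} | {C} | {G} | {E,F} | {H}.

6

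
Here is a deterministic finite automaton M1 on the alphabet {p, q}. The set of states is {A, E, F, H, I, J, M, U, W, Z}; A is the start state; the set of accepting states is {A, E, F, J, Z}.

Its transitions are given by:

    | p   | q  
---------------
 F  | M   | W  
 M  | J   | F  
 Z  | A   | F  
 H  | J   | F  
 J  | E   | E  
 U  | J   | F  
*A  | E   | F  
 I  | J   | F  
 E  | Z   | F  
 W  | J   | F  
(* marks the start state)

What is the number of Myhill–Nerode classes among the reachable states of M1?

Reachable states from the start: {A,E,F,J,M,W,Z}. Unreachable: {H,I,U} — drop them.
Start with accepting vs non-accepting: {A,E,F,J,Z} | {M,W}.
On input p, block {A,E,F,J,Z} splits into {A,E,J,Z} and {F}.
On input q, block {A,E,J,Z} splits into {A,E,Z} and {J}.
Stable partition: {A,E,Z} | {M,W} | {F} | {J} — 4 equivalence classes.

4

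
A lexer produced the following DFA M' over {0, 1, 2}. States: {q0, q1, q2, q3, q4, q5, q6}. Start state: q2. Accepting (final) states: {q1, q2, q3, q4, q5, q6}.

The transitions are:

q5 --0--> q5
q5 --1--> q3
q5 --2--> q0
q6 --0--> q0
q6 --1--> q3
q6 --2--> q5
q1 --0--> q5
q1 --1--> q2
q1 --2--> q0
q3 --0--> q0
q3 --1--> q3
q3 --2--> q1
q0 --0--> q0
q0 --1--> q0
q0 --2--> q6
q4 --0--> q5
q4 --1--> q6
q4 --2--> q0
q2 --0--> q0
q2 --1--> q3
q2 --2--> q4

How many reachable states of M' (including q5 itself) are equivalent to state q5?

3

Every state is reachable, so we keep all 7.
Initial partition by acceptance: {q1,q2,q3,q4,q5,q6} | {q0}.
Refine {q1,q2,q3,q4,q5,q6} on symbol 0: members go to different blocks, giving {q1,q4,q5} and {q2,q3,q6}.
Stable partition: {q1,q4,q5} | {q0} | {q2,q3,q6} — 3 equivalence classes.
The equivalence class containing q5 is {q1,q4,q5}, of size 3.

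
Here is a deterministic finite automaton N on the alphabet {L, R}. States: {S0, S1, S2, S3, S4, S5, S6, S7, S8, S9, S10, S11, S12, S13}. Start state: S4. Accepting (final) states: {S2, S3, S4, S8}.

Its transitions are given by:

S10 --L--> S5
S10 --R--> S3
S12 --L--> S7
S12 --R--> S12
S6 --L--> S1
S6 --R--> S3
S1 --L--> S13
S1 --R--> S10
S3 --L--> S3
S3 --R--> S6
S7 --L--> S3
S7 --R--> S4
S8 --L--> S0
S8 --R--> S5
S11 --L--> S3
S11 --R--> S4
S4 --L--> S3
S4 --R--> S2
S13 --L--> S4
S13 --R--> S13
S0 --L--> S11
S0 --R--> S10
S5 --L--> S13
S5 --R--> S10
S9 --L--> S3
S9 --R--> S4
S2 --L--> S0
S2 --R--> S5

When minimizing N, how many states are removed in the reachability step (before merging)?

4

Starting at S4 and following transitions, the reachable set is {S0, S1, S2, S3, S4, S5, S6, S10, S11, S13}. That leaves S7, S8, S9, S12 unreachable — 4 in total.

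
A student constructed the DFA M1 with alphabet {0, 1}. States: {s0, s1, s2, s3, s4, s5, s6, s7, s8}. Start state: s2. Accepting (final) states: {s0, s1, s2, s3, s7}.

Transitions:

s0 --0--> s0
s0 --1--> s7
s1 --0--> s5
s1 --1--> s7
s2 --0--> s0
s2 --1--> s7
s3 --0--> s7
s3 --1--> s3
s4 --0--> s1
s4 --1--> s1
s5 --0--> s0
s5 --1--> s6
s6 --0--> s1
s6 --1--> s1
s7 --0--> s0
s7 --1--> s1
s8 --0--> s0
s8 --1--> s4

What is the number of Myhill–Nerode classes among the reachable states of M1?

5

States {s3,s4,s8} cannot be reached from the start state, so discard them.
P0 = {s0,s1,s2,s7} | {s5,s6}.
Refine {s0,s1,s2,s7} on symbol 0: members go to different blocks, giving {s0,s2,s7} and {s1}.
Refine {s0,s2,s7} on symbol 1: members go to different blocks, giving {s0,s2} and {s7}.
On input 0, block {s5,s6} splits into {s5} and {s6}.
No further refinement is possible. Final partition (5 blocks): {s0,s2} | {s5} | {s1} | {s7} | {s6}.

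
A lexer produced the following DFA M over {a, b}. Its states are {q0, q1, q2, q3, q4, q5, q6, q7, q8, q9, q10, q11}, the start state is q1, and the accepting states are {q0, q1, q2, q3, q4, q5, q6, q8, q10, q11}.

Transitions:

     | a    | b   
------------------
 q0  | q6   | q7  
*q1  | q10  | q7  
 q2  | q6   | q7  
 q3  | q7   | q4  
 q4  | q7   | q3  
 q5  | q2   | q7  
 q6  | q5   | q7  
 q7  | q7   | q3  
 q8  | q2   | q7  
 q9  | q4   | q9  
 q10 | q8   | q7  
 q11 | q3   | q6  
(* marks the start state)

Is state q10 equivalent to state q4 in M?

Reachable states from the start: {q1,q2,q3,q4,q5,q6,q7,q8,q10}. Unreachable: {q0,q9,q11} — drop them.
Start with accepting vs non-accepting: {q1,q2,q3,q4,q5,q6,q8,q10} | {q7}.
On input a, block {q1,q2,q3,q4,q5,q6,q8,q10} splits into {q1,q2,q5,q6,q8,q10} and {q3,q4}.
Stable partition: {q1,q2,q5,q6,q8,q10} | {q7} | {q3,q4} — 3 equivalence classes.
q10 and q4 end up in different blocks, so they are distinguishable. For instance, the string 'a' is accepted from only q10.

No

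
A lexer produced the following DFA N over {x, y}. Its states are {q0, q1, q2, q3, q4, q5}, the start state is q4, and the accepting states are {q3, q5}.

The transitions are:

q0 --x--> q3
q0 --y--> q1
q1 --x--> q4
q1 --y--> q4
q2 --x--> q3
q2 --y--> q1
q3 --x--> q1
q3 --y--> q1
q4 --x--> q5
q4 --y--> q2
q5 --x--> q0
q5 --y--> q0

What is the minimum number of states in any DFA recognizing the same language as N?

Initial partition by acceptance: {q3,q5} | {q0,q1,q2,q4}.
Split {q0,q1,q2,q4} by δ(·,x) → {q0,q2,q4} and {q1}.
Refine {q3,q5} on symbol x: members go to different blocks, giving {q3} and {q5}.
On input x, block {q0,q2,q4} splits into {q0,q2} and {q4}.
Stable partition: {q3} | {q0,q2} | {q1} | {q5} | {q4} — 5 equivalence classes.

5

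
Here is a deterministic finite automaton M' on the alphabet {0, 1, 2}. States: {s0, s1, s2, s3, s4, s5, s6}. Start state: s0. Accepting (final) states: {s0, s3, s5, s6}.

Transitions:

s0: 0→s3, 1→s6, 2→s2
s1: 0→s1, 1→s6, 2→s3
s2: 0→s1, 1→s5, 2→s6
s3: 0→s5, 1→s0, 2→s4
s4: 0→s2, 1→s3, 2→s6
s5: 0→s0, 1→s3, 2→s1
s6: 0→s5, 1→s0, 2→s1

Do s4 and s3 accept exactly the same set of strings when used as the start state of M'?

No

Every state is reachable, so we keep all 7.
P0 = {s0,s3,s5,s6} | {s1,s2,s4}.
The partition is now stable with 2 blocks: {s0,s3,s5,s6} | {s1,s2,s4}.
s4 and s3 end up in different blocks, so they are distinguishable. For instance, the string 'ε' is accepted from only s3.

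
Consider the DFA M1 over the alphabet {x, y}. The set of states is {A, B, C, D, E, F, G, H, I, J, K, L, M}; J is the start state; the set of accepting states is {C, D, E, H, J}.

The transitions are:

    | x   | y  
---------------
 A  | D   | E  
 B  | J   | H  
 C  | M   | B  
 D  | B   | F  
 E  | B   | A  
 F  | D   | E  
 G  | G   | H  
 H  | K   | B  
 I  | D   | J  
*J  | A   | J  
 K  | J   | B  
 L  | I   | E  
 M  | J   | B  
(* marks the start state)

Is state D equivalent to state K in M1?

First remove the unreachable states {C,G,I,L,M}; 8 states remain.
Initial partition by acceptance: {D,E,H,J} | {A,B,F,K}.
Refine {D,E,H,J} on symbol y: members go to different blocks, giving {D,E,H} and {J}.
Refine {A,B,F,K} on symbol x: members go to different blocks, giving {A,F} and {B,K}.
Split {D,E,H} by δ(·,y) → {D,E} and {H}.
Refine {B,K} on symbol y: members go to different blocks, giving {B} and {K}.
Stable partition: {D,E} | {A,F} | {J} | {B} | {H} | {K} — 6 equivalence classes.
D and K end up in different blocks, so they are distinguishable. For instance, the string 'ε' is accepted from only D.

No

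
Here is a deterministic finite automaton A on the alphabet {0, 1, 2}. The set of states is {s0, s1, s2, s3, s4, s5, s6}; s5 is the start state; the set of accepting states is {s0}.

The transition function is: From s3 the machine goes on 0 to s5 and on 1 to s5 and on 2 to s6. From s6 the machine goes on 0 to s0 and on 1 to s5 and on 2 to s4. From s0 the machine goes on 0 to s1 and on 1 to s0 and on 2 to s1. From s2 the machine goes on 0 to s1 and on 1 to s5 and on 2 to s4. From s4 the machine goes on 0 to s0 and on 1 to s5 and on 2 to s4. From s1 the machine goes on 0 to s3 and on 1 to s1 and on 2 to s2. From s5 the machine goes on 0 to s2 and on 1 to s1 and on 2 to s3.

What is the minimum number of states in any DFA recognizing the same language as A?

Initial partition by acceptance: {s0} | {s1,s2,s3,s4,s5,s6}.
Refine {s1,s2,s3,s4,s5,s6} on symbol 0: members go to different blocks, giving {s1,s2,s3,s5} and {s4,s6}.
Refine {s1,s2,s3,s5} on symbol 2: members go to different blocks, giving {s1,s5} and {s2,s3}.
The partition is now stable with 4 blocks: {s0} | {s1,s5} | {s4,s6} | {s2,s3}.

4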